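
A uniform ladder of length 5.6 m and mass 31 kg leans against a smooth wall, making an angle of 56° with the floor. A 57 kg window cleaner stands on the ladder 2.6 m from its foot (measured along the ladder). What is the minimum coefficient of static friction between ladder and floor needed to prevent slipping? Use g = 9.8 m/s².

Take moments about the foot of the ladder.
Ladder weight 31×9.8 = 303.8 N acts at 2.8 m along the ladder; its horizontal arm is 2.8·cos56° = 1.566 m → τ = 475.8 N·m clockwise.
Window cleaner: 57×9.8 = 558.6 N at 2.6 m → arm 1.454 m → τ = 812.2 N·m clockwise.
Wall normal N acts horizontally at the top; its moment arm is the height L sinθ = 5.6·sin56° = 4.643 m, counterclockwise.
Balancing moments: N × 4.643 = 1288, giving N = 277.4 N.
ΣFx = 0 ⇒ f = N_wall = 277.4 N. ΣFy = 0 ⇒ N_floor = 862.4 N.
μ_min = f / N_floor = 277.4 / 862.4 = 0.322.

μ_min ≈ 0.322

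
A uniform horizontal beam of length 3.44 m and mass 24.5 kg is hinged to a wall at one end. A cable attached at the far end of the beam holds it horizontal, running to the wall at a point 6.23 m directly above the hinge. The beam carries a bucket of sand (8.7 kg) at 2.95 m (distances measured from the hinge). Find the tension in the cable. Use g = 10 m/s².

T ≈ 225 N

Sum moments about the hinge (the unknown hinge reaction has zero arm there).
Beam weight: 24.5 × 10 = 245 N down at 1.72 m → arm 1.72 m, τ = 245 × 1.72 = 421.4 N·m clockwise.
Bucket of sand: 8.7 × 10 = 87 N down at 2.95 m → arm 2.95 m, τ = 87 × 2.95 = 256.7 N·m clockwise.
Total clockwise load moment = 678.1 N·m.
The cable tension T acts at 3.44 m; only its component perpendicular to the beam, T sinθ, produces torque. sinθ = h/√(h²+d²) = 6.23/√(6.23²+3.44²) = 0.8754.
Setting net torque to zero: T × 3.44 × 0.8754 = 678.1 → T = 678.1 / 3.011 = 225 N.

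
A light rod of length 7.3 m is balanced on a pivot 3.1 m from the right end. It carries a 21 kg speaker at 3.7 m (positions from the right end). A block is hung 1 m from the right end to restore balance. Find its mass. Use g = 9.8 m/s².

Choose the pivot (at 3.1 m from the right end) as the axis so the support reaction has zero arm there.
Speaker: 21 × 9.8 = 205.8 N down at 3.7 m → arm 0.6 m, τ = 205.8 × 0.6 = 123.5 N·m counterclockwise.
Net moment of known loads = 123.5 N·m counterclockwise.
An unknown mass m at 1 m has arm 2.1 m; its moment is m·g·2.1 clockwise.
Στ = 0 ⇒ m × 9.8 × 2.1 = 123.5 ⇒ m = 123.5 / (9.8 × 2.1) = 6 kg.

m ≈ 6 kg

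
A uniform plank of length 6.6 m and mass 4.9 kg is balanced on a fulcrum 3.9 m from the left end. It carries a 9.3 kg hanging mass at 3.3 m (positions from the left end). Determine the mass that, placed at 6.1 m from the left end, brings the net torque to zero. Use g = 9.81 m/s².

About the fulcrum (at 3.9 m from the left end):
Beam weight: 4.9 × 9.81 = 48.07 N down at 3.3 m → arm 0.6 m, τ = 48.07 × 0.6 = 28.84 N·m counterclockwise.
Hanging mass: 9.3 × 9.81 = 91.23 N down at 3.3 m → arm 0.6 m, τ = 91.23 × 0.6 = 54.74 N·m counterclockwise.
Net moment of known loads = 83.58 N·m counterclockwise.
An unknown mass m at 6.1 m has arm 2.2 m; its moment is m·g·2.2 clockwise.
Balancing moments: m × 9.81 × 2.2 = 83.58, giving m = 83.58 / (9.81 × 2.2) = 3.87 kg.

m ≈ 3.87 kg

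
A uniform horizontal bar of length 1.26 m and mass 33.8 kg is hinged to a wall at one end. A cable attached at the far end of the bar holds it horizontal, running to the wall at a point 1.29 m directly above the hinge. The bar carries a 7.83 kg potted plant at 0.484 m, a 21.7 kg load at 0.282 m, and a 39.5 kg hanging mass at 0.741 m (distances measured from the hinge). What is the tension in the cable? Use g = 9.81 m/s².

About the hinge:
Beam weight: 33.8 × 9.81 = 331.6 N down at 0.63 m → arm 0.63 m, τ = 331.6 × 0.63 = 208.9 N·m clockwise.
Potted plant: 7.83 × 9.81 = 76.81 N down at 0.484 m → arm 0.484 m, τ = 76.81 × 0.484 = 37.18 N·m clockwise.
Load: 21.7 × 9.81 = 212.9 N down at 0.282 m → arm 0.282 m, τ = 212.9 × 0.282 = 60.04 N·m clockwise.
Hanging mass: 39.5 × 9.81 = 387.5 N down at 0.741 m → arm 0.741 m, τ = 387.5 × 0.741 = 287.1 N·m clockwise.
Total clockwise load moment = 593.2 N·m.
The cable tension T acts at 1.26 m; only its component perpendicular to the bar, T sinθ, produces torque. sinθ = h/√(h²+d²) = 1.29/√(1.29²+1.26²) = 0.7154.
Στ = 0 ⇒ T × 1.26 × 0.7154 = 593.2 ⇒ T = 593.2 / 0.9014 = 658 N.

T ≈ 658 N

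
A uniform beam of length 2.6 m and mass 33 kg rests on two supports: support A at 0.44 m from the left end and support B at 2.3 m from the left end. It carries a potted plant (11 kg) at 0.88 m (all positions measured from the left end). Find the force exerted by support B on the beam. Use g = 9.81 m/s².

R_B ≈ 175 N

About support A:
Beam weight: 33 × 9.81 = 323.7 N down at 1.3 m → arm 0.86 m, τ = 323.7 × 0.86 = 278.4 N·m clockwise.
Potted plant: 11 × 9.81 = 107.9 N down at 0.88 m → arm 0.44 m, τ = 107.9 × 0.44 = 47.48 N·m clockwise.
Net load moment about support A = 325.9 N·m clockwise.
Reaction R at support B is upward at 2.3 m, arm 1.86 m → moment R × 1.86 counterclockwise.
Setting net torque to zero: R × 1.86 = 325.9 → R = 175 N.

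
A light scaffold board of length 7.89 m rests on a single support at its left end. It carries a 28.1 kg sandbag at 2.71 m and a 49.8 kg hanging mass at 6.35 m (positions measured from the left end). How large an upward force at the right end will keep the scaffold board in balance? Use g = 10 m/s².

F ≈ 497 N

About the left end:
Sandbag: 28.1 × 10 = 281 N down at 2.71 m → arm 2.71 m, τ = 281 × 2.71 = 761.5 N·m clockwise.
Hanging mass: 49.8 × 10 = 498 N down at 6.35 m → arm 6.35 m, τ = 498 × 6.35 = 3162 N·m clockwise.
Net moment of the loads = 3924 N·m clockwise.
The upward force F acts at the right end, arm 7.89 m, giving F × 7.89 counterclockwise.
Setting net torque to zero: F × 7.89 = 3924 → F = 3924 / 7.89 = 497 N.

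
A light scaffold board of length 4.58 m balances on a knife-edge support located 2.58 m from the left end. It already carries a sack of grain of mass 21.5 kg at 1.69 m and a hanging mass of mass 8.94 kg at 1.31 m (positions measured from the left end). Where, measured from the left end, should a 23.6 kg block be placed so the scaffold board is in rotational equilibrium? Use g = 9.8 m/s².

Choose the knife-edge support (at 2.58 m from the left end) as the axis so the support reaction has zero arm there.
Sack of grain: 21.5 × 9.8 = 210.7 N down at 1.69 m → arm 0.89 m, τ = 210.7 × 0.89 = 187.5 N·m counterclockwise.
Hanging mass: 8.94 × 9.8 = 87.61 N down at 1.31 m → arm 1.27 m, τ = 87.61 × 1.27 = 111.3 N·m counterclockwise.
Net moment of existing loads = 298.8 N·m counterclockwise.
The block weighs 23.6 × 9.8 = 231.3 N and must supply an equal clockwise moment, so its lever arm about the knife-edge support is 298.8 / 231.3 = 1.29 m.
That puts it at 2.58 + 1.29 = 3.87 m from the left end.

x ≈ 3.87 m from the left end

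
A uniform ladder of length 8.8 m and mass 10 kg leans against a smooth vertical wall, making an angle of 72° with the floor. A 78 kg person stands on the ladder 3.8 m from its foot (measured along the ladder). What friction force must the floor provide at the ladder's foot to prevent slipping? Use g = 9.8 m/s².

Sum moments about the foot of the ladder (the floor normal and friction both act there and drop out).
Ladder weight 10×9.8 = 98 N acts at 4.4 m along the ladder; its horizontal arm is 4.4·cos72° = 1.36 m → τ = 133.3 N·m clockwise.
Person: 78×9.8 = 764.4 N at 3.8 m → arm 1.174 m → τ = 897.4 N·m clockwise.
Wall normal N acts horizontally at the top; its moment arm is the height L sinθ = 8.8·sin72° = 8.369 m, counterclockwise.
Balancing moments: N × 8.369 = 1031, giving N = 123 N.
ΣFx = 0: friction at the foot balances the wall's push, so f = N_wall = 123 N.

f ≈ 123 N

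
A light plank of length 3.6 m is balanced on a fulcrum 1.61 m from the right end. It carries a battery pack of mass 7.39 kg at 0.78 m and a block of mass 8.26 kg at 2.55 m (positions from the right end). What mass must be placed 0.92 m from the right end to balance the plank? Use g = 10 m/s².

m ≈ 2.36 kg

Choose the fulcrum (at 1.61 m from the right end) as the axis so the support reaction has zero arm there.
Battery pack: 7.39 × 10 = 73.9 N down at 0.78 m → arm 0.83 m, τ = 73.9 × 0.83 = 61.34 N·m clockwise.
Block: 8.26 × 10 = 82.6 N down at 2.55 m → arm 0.94 m, τ = 82.6 × 0.94 = 77.64 N·m counterclockwise.
Net moment of known loads = 16.3 N·m counterclockwise.
An unknown mass m at 0.92 m has arm 0.69 m; its moment is m·g·0.69 clockwise.
Setting net torque to zero: m × 10 × 0.69 = 16.3 → m = 16.3 / (10 × 0.69) = 2.36 kg.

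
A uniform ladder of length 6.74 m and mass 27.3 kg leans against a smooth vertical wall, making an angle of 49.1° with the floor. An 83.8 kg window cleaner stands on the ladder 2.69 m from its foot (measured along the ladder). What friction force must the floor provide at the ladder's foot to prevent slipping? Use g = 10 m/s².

f ≈ 408 N

Taking torques about the foot of the ladder:
Ladder weight 27.3×10 = 273 N acts at 3.37 m along the ladder; its horizontal arm is 3.37·cos49.1° = 2.206 m → τ = 602.2 N·m clockwise.
Window cleaner: 83.8×10 = 838 N at 2.69 m → arm 1.761 m → τ = 1476 N·m clockwise.
Wall normal N acts horizontally at the top; its moment arm is the height L sinθ = 6.74·sin49.1° = 5.094 m, counterclockwise.
Setting net torque to zero: N × 5.094 = 2078 → N = 408 N.
ΣFx = 0: friction at the foot balances the wall's push, so f = N_wall = 408 N.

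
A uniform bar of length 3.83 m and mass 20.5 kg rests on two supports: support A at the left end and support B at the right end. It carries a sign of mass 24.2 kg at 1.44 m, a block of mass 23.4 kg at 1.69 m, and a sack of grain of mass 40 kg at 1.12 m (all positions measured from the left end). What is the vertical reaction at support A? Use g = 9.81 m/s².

R_A ≈ 655 N

Choose support B as the axis so its reaction then has zero moment arm.
Beam weight: 20.5 × 9.81 = 201.1 N down at 1.915 m → arm 1.915 m, τ = 201.1 × 1.915 = 385.1 N·m counterclockwise.
Sign: 24.2 × 9.81 = 237.4 N down at 1.44 m → arm 2.39 m, τ = 237.4 × 2.39 = 567.4 N·m counterclockwise.
Block: 23.4 × 9.81 = 229.6 N down at 1.69 m → arm 2.14 m, τ = 229.6 × 2.14 = 491.3 N·m counterclockwise.
Sack of grain: 40 × 9.81 = 392.4 N down at 1.12 m → arm 2.71 m, τ = 392.4 × 2.71 = 1063 N·m counterclockwise.
Net load moment about support B = 2507 N·m counterclockwise.
Reaction R at support A is upward at 0 m, arm 3.83 m → moment R × 3.83 clockwise.
Στ = 0 ⇒ R × 3.83 = 2507 ⇒ R = 655 N.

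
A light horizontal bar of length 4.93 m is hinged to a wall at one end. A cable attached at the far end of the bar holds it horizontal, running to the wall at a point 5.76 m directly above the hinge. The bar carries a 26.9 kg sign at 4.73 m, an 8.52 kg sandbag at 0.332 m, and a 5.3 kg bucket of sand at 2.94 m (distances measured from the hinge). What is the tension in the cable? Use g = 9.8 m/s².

T ≈ 381 N

About the hinge:
Sign: 26.9 × 9.8 = 263.6 N down at 4.73 m → arm 4.73 m, τ = 263.6 × 4.73 = 1247 N·m clockwise.
Sandbag: 8.52 × 9.8 = 83.5 N down at 0.332 m → arm 0.332 m, τ = 83.5 × 0.332 = 27.72 N·m clockwise.
Bucket of sand: 5.3 × 9.8 = 51.94 N down at 2.94 m → arm 2.94 m, τ = 51.94 × 2.94 = 152.7 N·m clockwise.
Total clockwise load moment = 1427 N·m.
The cable tension T acts at 4.93 m; only its component perpendicular to the bar, T sinθ, produces torque. sinθ = h/√(h²+d²) = 5.76/√(5.76²+4.93²) = 0.7597.
Στ = 0 ⇒ T × 4.93 × 0.7597 = 1427 ⇒ T = 1427 / 3.745 = 381 N.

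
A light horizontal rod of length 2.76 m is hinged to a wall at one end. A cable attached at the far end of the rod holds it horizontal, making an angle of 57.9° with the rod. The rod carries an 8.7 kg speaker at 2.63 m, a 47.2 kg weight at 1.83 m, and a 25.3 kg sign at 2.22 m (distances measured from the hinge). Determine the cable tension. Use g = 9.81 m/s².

About the hinge:
Speaker: 8.7 × 9.81 = 85.35 N down at 2.63 m → arm 2.63 m, τ = 85.35 × 2.63 = 224.5 N·m clockwise.
Weight: 47.2 × 9.81 = 463 N down at 1.83 m → arm 1.83 m, τ = 463 × 1.83 = 847.3 N·m clockwise.
Sign: 25.3 × 9.81 = 248.2 N down at 2.22 m → arm 2.22 m, τ = 248.2 × 2.22 = 551 N·m clockwise.
Total clockwise load moment = 1623 N·m.
The cable tension T acts at 2.76 m; only its component perpendicular to the rod, T sinθ, produces torque. sin 57.9° = 0.8471.
Setting net torque to zero: T × 2.76 × 0.8471 = 1623 → T = 1623 / 2.338 = 694 N.

T ≈ 694 N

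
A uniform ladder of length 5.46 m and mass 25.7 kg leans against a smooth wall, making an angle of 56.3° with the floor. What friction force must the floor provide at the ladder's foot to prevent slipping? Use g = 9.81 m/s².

Sum moments about the foot of the ladder (the floor normal and friction both act there and drop out).
Ladder weight 25.7×9.81 = 252.1 N acts at 2.73 m along the ladder; its horizontal arm is 2.73·cos56.3° = 1.515 m → τ = 381.9 N·m clockwise.
Wall normal N acts horizontally at the top; its moment arm is the height L sinθ = 5.46·sin56.3° = 4.542 m, counterclockwise.
For rotational equilibrium, N × 4.542 = 381.9, so N = 84.1 N.
ΣFx = 0: friction at the foot balances the wall's push, so f = N_wall = 84.1 N.

f ≈ 84.1 N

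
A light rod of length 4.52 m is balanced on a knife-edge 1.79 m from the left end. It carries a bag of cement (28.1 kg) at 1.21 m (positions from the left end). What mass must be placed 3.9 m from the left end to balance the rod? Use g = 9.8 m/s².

Take moments about the knife-edge (at 1.79 m from the left end).
Bag of cement: 28.1 × 9.8 = 275.4 N down at 1.21 m → arm 0.58 m, τ = 275.4 × 0.58 = 159.7 N·m counterclockwise.
Net moment of known loads = 159.7 N·m counterclockwise.
An unknown mass m at 3.9 m has arm 2.11 m; its moment is m·g·2.11 clockwise.
Στ = 0 ⇒ m × 9.8 × 2.11 = 159.7 ⇒ m = 159.7 / (9.8 × 2.11) = 7.72 kg.

m ≈ 7.72 kg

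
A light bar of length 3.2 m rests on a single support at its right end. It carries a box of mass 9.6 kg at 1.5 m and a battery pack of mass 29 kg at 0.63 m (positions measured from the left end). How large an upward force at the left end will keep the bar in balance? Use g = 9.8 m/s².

About the right end:
Box: 9.6 × 9.8 = 94.08 N down at 1.5 m → arm 1.7 m, τ = 94.08 × 1.7 = 159.9 N·m counterclockwise.
Battery pack: 29 × 9.8 = 284.2 N down at 0.63 m → arm 2.57 m, τ = 284.2 × 2.57 = 730.4 N·m counterclockwise.
Net moment of the loads = 890.3 N·m counterclockwise.
The upward force F acts at the left end, arm 3.2 m, giving F × 3.2 clockwise.
Balancing moments: F × 3.2 = 890.3, giving F = 890.3 / 3.2 = 278 N.

F ≈ 278 N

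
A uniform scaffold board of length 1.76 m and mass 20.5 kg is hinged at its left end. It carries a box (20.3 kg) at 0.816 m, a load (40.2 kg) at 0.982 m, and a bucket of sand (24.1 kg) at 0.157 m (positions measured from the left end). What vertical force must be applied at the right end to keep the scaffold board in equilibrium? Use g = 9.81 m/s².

Choose the left end as the axis so the unknown pivot reaction has zero arm there.
Beam weight: 20.5 × 9.81 = 201.1 N down at 0.88 m → arm 0.88 m, τ = 201.1 × 0.88 = 177 N·m clockwise.
Box: 20.3 × 9.81 = 199.1 N down at 0.816 m → arm 0.816 m, τ = 199.1 × 0.816 = 162.5 N·m clockwise.
Load: 40.2 × 9.81 = 394.4 N down at 0.982 m → arm 0.982 m, τ = 394.4 × 0.982 = 387.3 N·m clockwise.
Bucket of sand: 24.1 × 9.81 = 236.4 N down at 0.157 m → arm 0.157 m, τ = 236.4 × 0.157 = 37.11 N·m clockwise.
Net moment of the loads = 763.9 N·m clockwise.
The upward force F acts at the right end, arm 1.76 m, giving F × 1.76 counterclockwise.
Στ = 0 ⇒ F × 1.76 = 763.9 ⇒ F = 763.9 / 1.76 = 434 N.

F ≈ 434 N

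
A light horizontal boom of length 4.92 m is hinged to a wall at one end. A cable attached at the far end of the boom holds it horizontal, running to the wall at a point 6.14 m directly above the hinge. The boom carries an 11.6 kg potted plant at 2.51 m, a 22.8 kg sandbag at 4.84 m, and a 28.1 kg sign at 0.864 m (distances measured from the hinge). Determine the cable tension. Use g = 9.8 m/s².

T ≈ 418 N

About the hinge:
Potted plant: 11.6 × 9.8 = 113.7 N down at 2.51 m → arm 2.51 m, τ = 113.7 × 2.51 = 285.4 N·m clockwise.
Sandbag: 22.8 × 9.8 = 223.4 N down at 4.84 m → arm 4.84 m, τ = 223.4 × 4.84 = 1081 N·m clockwise.
Sign: 28.1 × 9.8 = 275.4 N down at 0.864 m → arm 0.864 m, τ = 275.4 × 0.864 = 237.9 N·m clockwise.
Total clockwise load moment = 1604 N·m.
The cable tension T acts at 4.92 m; only its component perpendicular to the boom, T sinθ, produces torque. sinθ = h/√(h²+d²) = 6.14/√(6.14²+4.92²) = 0.7804.
Setting net torque to zero: T × 4.92 × 0.7804 = 1604 → T = 1604 / 3.84 = 418 N.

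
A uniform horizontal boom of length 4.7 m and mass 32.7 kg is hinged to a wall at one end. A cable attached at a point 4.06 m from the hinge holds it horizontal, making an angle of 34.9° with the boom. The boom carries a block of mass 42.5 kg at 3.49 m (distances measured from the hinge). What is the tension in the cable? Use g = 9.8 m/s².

T ≈ 950 N

Sum moments about the hinge (the unknown hinge reaction has zero arm there).
Beam weight: 32.7 × 9.8 = 320.5 N down at 2.35 m → arm 2.35 m, τ = 320.5 × 2.35 = 753.2 N·m clockwise.
Block: 42.5 × 9.8 = 416.5 N down at 3.49 m → arm 3.49 m, τ = 416.5 × 3.49 = 1454 N·m clockwise.
Total clockwise load moment = 2207 N·m.
The cable tension T acts at 4.06 m; only its component perpendicular to the boom, T sinθ, produces torque. sin 34.9° = 0.5721.
For rotational equilibrium, T × 4.06 × 0.5721 = 2207, so T = 2207 / 2.323 = 950 N.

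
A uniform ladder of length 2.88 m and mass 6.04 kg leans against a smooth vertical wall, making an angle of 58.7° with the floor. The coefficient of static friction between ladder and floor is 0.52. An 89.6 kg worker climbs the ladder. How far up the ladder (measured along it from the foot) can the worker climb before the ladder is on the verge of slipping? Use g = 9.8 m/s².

Choose the foot of the ladder as the axis so the floor normal and friction both act there and drop out.
Ladder weight 6.04×9.8 = 59.19 N acts at 1.44 m along the ladder; its horizontal arm is 1.44·cos58.7° = 0.7481 m → τ = 44.28 N·m clockwise.
Worker weight 89.6×9.8 = 878.1 N at distance d → arm d·cos58.7° → τ = 878.1·d·0.5195 clockwise.
Wall normal N at the top has arm L sinθ = 2.461 m counterclockwise, so Στ = 0 gives N·2.461 = 44.28 + 456.2·d.
ΣFy = 0 ⇒ N_floor = 937.3 N, so the maximum friction is μ_s·N_floor = 0.52×937.3 = 487.4 N. ΣFx = 0 ⇒ N_wall = f, so at the slipping point N = 487.4 N.
Substituting: 487.4×2.461 = 44.28 + 456.2·d ⇒ d = (1199 − 44.28) / 456.2 = 2.53 m.

d ≈ 2.53 m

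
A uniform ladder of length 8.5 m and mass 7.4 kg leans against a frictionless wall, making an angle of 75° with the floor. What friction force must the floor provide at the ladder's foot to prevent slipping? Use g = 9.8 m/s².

f ≈ 9.72 N

About the foot of the ladder:
Ladder weight 7.4×9.8 = 72.52 N acts at 4.25 m along the ladder; its horizontal arm is 4.25·cos75° = 1.1 m → τ = 79.77 N·m clockwise.
Wall normal N acts horizontally at the top; its moment arm is the height L sinθ = 8.5·sin75° = 8.21 m, counterclockwise.
Στ = 0 ⇒ N × 8.21 = 79.77 ⇒ N = 9.72 N.
ΣFx = 0: friction at the foot balances the wall's push, so f = N_wall = 9.72 N.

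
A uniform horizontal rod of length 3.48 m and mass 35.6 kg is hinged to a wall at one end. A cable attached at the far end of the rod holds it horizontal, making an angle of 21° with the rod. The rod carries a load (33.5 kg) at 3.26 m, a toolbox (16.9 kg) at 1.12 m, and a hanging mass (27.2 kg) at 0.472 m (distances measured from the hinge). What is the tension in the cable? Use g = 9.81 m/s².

Taking torques about the hinge:
Beam weight: 35.6 × 9.81 = 349.2 N down at 1.74 m → arm 1.74 m, τ = 349.2 × 1.74 = 607.6 N·m clockwise.
Load: 33.5 × 9.81 = 328.6 N down at 3.26 m → arm 3.26 m, τ = 328.6 × 3.26 = 1071 N·m clockwise.
Toolbox: 16.9 × 9.81 = 165.8 N down at 1.12 m → arm 1.12 m, τ = 165.8 × 1.12 = 185.7 N·m clockwise.
Hanging mass: 27.2 × 9.81 = 266.8 N down at 0.472 m → arm 0.472 m, τ = 266.8 × 0.472 = 125.9 N·m clockwise.
Total clockwise load moment = 1990 N·m.
The cable tension T acts at 3.48 m; only its component perpendicular to the rod, T sinθ, produces torque. sin 21° = 0.3584.
Στ = 0 ⇒ T × 3.48 × 0.3584 = 1990 ⇒ T = 1990 / 1.247 = 1600 N.

T ≈ 1600 N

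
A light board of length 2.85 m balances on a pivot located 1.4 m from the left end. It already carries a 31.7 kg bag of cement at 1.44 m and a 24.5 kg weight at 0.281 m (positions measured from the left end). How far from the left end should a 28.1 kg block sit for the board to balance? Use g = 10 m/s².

x ≈ 2.33 m from the left end

About the pivot (at 1.4 m from the left end):
Bag of cement: 31.7 × 10 = 317 N down at 1.44 m → arm 0.04 m, τ = 317 × 0.04 = 12.68 N·m clockwise.
Weight: 24.5 × 10 = 245 N down at 0.281 m → arm 1.119 m, τ = 245 × 1.119 = 274.2 N·m counterclockwise.
Net moment of existing loads = 261.5 N·m counterclockwise.
The block weighs 28.1 × 10 = 281 N and must supply an equal clockwise moment, so its lever arm about the pivot is 261.5 / 281 = 0.931 m.
That puts it at 1.4 + 0.931 = 2.33 m from the left end.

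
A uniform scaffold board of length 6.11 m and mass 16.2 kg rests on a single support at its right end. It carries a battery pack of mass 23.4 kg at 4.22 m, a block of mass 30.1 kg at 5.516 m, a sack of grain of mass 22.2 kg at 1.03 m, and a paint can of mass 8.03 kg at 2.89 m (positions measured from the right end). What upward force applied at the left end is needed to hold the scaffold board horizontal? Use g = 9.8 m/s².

Taking torques about the right end:
Beam weight: 16.2 × 9.8 = 158.8 N down at 3.055 m → arm 3.055 m, τ = 158.8 × 3.055 = 485.1 N·m counterclockwise.
Battery pack: 23.4 × 9.8 = 229.3 N down at 4.22 m → arm 4.22 m, τ = 229.3 × 4.22 = 967.6 N·m counterclockwise.
Block: 30.1 × 9.8 = 295 N down at 5.516 m → arm 5.516 m, τ = 295 × 5.516 = 1627 N·m counterclockwise.
Sack of grain: 22.2 × 9.8 = 217.6 N down at 1.03 m → arm 1.03 m, τ = 217.6 × 1.03 = 224.1 N·m counterclockwise.
Paint can: 8.03 × 9.8 = 78.69 N down at 2.89 m → arm 2.89 m, τ = 78.69 × 2.89 = 227.4 N·m counterclockwise.
Net moment of the loads = 3531 N·m counterclockwise.
The upward force F acts at the left end, arm 6.11 m, giving F × 6.11 clockwise.
For rotational equilibrium, F × 6.11 = 3531, so F = 3531 / 6.11 = 578 N.

F ≈ 578 N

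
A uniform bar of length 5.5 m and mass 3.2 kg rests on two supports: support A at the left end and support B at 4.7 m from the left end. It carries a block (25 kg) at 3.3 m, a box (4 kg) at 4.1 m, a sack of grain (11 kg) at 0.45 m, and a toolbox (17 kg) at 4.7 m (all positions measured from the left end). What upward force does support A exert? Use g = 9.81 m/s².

R_A ≈ 189 N

Sum moments about support B (its reaction then has zero moment arm).
Beam weight: 3.2 × 9.81 = 31.39 N down at 2.75 m → arm 1.95 m, τ = 31.39 × 1.95 = 61.21 N·m counterclockwise.
Block: 25 × 9.81 = 245.2 N down at 3.3 m → arm 1.4 m, τ = 245.2 × 1.4 = 343.3 N·m counterclockwise.
Box: 4 × 9.81 = 39.24 N down at 4.1 m → arm 0.6 m, τ = 39.24 × 0.6 = 23.54 N·m counterclockwise.
Sack of grain: 11 × 9.81 = 107.9 N down at 0.45 m → arm 4.25 m, τ = 107.9 × 4.25 = 458.6 N·m counterclockwise.
Toolbox: acts at the support B, moment arm 0 → no torque.
Net load moment about support B = 886.7 N·m counterclockwise.
Reaction R at support A is upward at 0 m, arm 4.7 m → moment R × 4.7 clockwise.
Setting net torque to zero: R × 4.7 = 886.7 → R = 189 N.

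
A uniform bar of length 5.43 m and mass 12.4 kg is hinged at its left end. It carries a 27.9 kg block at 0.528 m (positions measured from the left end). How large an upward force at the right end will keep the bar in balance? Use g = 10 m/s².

F ≈ 89.1 N

Taking torques about the left end:
Beam weight: 12.4 × 10 = 124 N down at 2.715 m → arm 2.715 m, τ = 124 × 2.715 = 336.7 N·m clockwise.
Block: 27.9 × 10 = 279 N down at 0.528 m → arm 0.528 m, τ = 279 × 0.528 = 147.3 N·m clockwise.
Net moment of the loads = 484 N·m clockwise.
The upward force F acts at the right end, arm 5.43 m, giving F × 5.43 counterclockwise.
Setting net torque to zero: F × 5.43 = 484 → F = 484 / 5.43 = 89.1 N.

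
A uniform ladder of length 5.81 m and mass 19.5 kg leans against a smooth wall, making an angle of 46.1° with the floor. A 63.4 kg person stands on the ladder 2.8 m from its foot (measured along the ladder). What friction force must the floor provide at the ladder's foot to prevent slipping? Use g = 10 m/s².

Choose the foot of the ladder as the axis so the floor normal and friction both act there and drop out.
Ladder weight 19.5×10 = 195 N acts at 2.905 m along the ladder; its horizontal arm is 2.905·cos46.1° = 2.014 m → τ = 392.7 N·m clockwise.
Person: 63.4×10 = 634 N at 2.8 m → arm 1.942 m → τ = 1231 N·m clockwise.
Wall normal N acts horizontally at the top; its moment arm is the height L sinθ = 5.81·sin46.1° = 4.186 m, counterclockwise.
Balancing moments: N × 4.186 = 1624, giving N = 388 N.
ΣFx = 0: friction at the foot balances the wall's push, so f = N_wall = 388 N.

f ≈ 388 N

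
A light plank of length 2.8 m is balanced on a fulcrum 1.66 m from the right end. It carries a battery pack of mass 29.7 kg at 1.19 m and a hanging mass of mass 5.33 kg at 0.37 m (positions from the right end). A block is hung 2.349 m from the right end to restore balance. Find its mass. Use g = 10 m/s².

m ≈ 30.2 kg

Choose the fulcrum (at 1.66 m from the right end) as the axis so the support reaction has zero arm there.
Battery pack: 29.7 × 10 = 297 N down at 1.19 m → arm 0.47 m, τ = 297 × 0.47 = 139.6 N·m clockwise.
Hanging mass: 5.33 × 10 = 53.3 N down at 0.37 m → arm 1.29 m, τ = 53.3 × 1.29 = 68.76 N·m clockwise.
Net moment of known loads = 208.4 N·m clockwise.
An unknown mass m at 2.349 m has arm 0.689 m; its moment is m·g·0.689 counterclockwise.
Balancing moments: m × 10 × 0.689 = 208.4, giving m = 208.4 / (10 × 0.689) = 30.2 kg.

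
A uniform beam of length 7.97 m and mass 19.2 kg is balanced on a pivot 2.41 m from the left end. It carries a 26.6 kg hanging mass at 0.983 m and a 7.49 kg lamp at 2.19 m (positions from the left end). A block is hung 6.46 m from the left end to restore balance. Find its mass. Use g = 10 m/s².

m ≈ 2.31 kg

Take moments about the pivot (at 2.41 m from the left end).
Beam weight: 19.2 × 10 = 192 N down at 3.985 m → arm 1.575 m, τ = 192 × 1.575 = 302.4 N·m clockwise.
Hanging mass: 26.6 × 10 = 266 N down at 0.983 m → arm 1.427 m, τ = 266 × 1.427 = 379.6 N·m counterclockwise.
Lamp: 7.49 × 10 = 74.9 N down at 2.19 m → arm 0.22 m, τ = 74.9 × 0.22 = 16.48 N·m counterclockwise.
Net moment of known loads = 93.68 N·m counterclockwise.
An unknown mass m at 6.46 m has arm 4.05 m; its moment is m·g·4.05 clockwise.
Στ = 0 ⇒ m × 10 × 4.05 = 93.68 ⇒ m = 93.68 / (10 × 4.05) = 2.31 kg.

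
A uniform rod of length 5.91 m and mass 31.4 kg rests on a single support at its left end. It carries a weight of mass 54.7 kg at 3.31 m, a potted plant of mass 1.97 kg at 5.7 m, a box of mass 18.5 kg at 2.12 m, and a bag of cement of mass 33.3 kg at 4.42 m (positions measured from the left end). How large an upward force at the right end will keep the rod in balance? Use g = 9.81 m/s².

F ≈ 783 N

Take moments about the left end.
Beam weight: 31.4 × 9.81 = 308 N down at 2.955 m → arm 2.955 m, τ = 308 × 2.955 = 910.1 N·m clockwise.
Weight: 54.7 × 9.81 = 536.6 N down at 3.31 m → arm 3.31 m, τ = 536.6 × 3.31 = 1776 N·m clockwise.
Potted plant: 1.97 × 9.81 = 19.33 N down at 5.7 m → arm 5.7 m, τ = 19.33 × 5.7 = 110.2 N·m clockwise.
Box: 18.5 × 9.81 = 181.5 N down at 2.12 m → arm 2.12 m, τ = 181.5 × 2.12 = 384.8 N·m clockwise.
Bag of cement: 33.3 × 9.81 = 326.7 N down at 4.42 m → arm 4.42 m, τ = 326.7 × 4.42 = 1444 N·m clockwise.
Net moment of the loads = 4625 N·m clockwise.
The upward force F acts at the right end, arm 5.91 m, giving F × 5.91 counterclockwise.
Setting net torque to zero: F × 5.91 = 4625 → F = 4625 / 5.91 = 783 N.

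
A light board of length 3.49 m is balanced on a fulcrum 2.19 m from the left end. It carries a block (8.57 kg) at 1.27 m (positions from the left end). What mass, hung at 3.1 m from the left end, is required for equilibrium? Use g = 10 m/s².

m ≈ 8.66 kg

Choose the fulcrum (at 2.19 m from the left end) as the axis so the support reaction has zero arm there.
Block: 8.57 × 10 = 85.7 N down at 1.27 m → arm 0.92 m, τ = 85.7 × 0.92 = 78.84 N·m counterclockwise.
Net moment of known loads = 78.84 N·m counterclockwise.
An unknown mass m at 3.1 m has arm 0.91 m; its moment is m·g·0.91 clockwise.
For rotational equilibrium, m × 10 × 0.91 = 78.84, so m = 78.84 / (10 × 0.91) = 8.66 kg.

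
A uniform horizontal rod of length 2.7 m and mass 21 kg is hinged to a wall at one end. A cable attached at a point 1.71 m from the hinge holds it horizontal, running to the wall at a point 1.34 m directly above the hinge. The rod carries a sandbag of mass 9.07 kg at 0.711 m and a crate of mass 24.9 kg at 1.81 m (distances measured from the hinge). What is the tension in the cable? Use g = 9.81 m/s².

Sum moments about the hinge (the unknown hinge reaction has zero arm there).
Beam weight: 21 × 9.81 = 206 N down at 1.35 m → arm 1.35 m, τ = 206 × 1.35 = 278.1 N·m clockwise.
Sandbag: 9.07 × 9.81 = 88.98 N down at 0.711 m → arm 0.711 m, τ = 88.98 × 0.711 = 63.26 N·m clockwise.
Crate: 24.9 × 9.81 = 244.3 N down at 1.81 m → arm 1.81 m, τ = 244.3 × 1.81 = 442.2 N·m clockwise.
Total clockwise load moment = 783.6 N·m.
The cable tension T acts at 1.71 m; only its component perpendicular to the rod, T sinθ, produces torque. sinθ = h/√(h²+d²) = 1.34/√(1.34²+1.71²) = 0.6168.
Balancing moments: T × 1.71 × 0.6168 = 783.6, giving T = 783.6 / 1.055 = 743 N.

T ≈ 743 N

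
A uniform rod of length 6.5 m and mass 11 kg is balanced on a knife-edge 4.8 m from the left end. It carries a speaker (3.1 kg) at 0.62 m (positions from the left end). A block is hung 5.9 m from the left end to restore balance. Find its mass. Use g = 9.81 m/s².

Choose the knife-edge (at 4.8 m from the left end) as the axis so the support reaction has zero arm there.
Beam weight: 11 × 9.81 = 107.9 N down at 3.25 m → arm 1.55 m, τ = 107.9 × 1.55 = 167.2 N·m counterclockwise.
Speaker: 3.1 × 9.81 = 30.41 N down at 0.62 m → arm 4.18 m, τ = 30.41 × 4.18 = 127.1 N·m counterclockwise.
Net moment of known loads = 294.3 N·m counterclockwise.
An unknown mass m at 5.9 m has arm 1.1 m; its moment is m·g·1.1 clockwise.
Balancing moments: m × 9.81 × 1.1 = 294.3, giving m = 294.3 / (9.81 × 1.1) = 27.3 kg.

m ≈ 27.3 kg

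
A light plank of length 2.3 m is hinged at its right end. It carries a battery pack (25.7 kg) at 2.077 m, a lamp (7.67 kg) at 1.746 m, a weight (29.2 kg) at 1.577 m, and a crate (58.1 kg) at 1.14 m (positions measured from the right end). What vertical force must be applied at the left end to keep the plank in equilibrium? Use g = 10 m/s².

Taking torques about the right end:
Battery pack: 25.7 × 10 = 257 N down at 2.077 m → arm 2.077 m, τ = 257 × 2.077 = 533.8 N·m counterclockwise.
Lamp: 7.67 × 10 = 76.7 N down at 1.746 m → arm 1.746 m, τ = 76.7 × 1.746 = 133.9 N·m counterclockwise.
Weight: 29.2 × 10 = 292 N down at 1.577 m → arm 1.577 m, τ = 292 × 1.577 = 460.5 N·m counterclockwise.
Crate: 58.1 × 10 = 581 N down at 1.14 m → arm 1.14 m, τ = 581 × 1.14 = 662.3 N·m counterclockwise.
Net moment of the loads = 1790 N·m counterclockwise.
The upward force F acts at the left end, arm 2.3 m, giving F × 2.3 clockwise.
Setting net torque to zero: F × 2.3 = 1790 → F = 1790 / 2.3 = 778 N.

F ≈ 778 N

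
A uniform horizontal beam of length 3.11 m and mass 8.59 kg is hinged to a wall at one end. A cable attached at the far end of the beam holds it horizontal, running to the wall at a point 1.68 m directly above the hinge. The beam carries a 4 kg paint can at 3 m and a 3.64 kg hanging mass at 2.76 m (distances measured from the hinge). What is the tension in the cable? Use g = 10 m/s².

Sum moments about the hinge (the unknown hinge reaction has zero arm there).
Beam weight: 8.59 × 10 = 85.9 N down at 1.555 m → arm 1.555 m, τ = 85.9 × 1.555 = 133.6 N·m clockwise.
Paint can: 4 × 10 = 40 N down at 3 m → arm 3 m, τ = 40 × 3 = 120 N·m clockwise.
Hanging mass: 3.64 × 10 = 36.4 N down at 2.76 m → arm 2.76 m, τ = 36.4 × 2.76 = 100.5 N·m clockwise.
Total clockwise load moment = 354.1 N·m.
The cable tension T acts at 3.11 m; only its component perpendicular to the beam, T sinθ, produces torque. sinθ = h/√(h²+d²) = 1.68/√(1.68²+3.11²) = 0.4753.
Balancing moments: T × 3.11 × 0.4753 = 354.1, giving T = 354.1 / 1.478 = 240 N.

T ≈ 240 N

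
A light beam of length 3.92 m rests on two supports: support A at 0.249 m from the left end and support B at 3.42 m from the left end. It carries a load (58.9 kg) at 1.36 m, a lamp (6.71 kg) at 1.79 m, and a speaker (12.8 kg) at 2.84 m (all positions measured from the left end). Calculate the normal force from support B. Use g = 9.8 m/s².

Sum moments about support A (its reaction then has zero moment arm).
Load: 58.9 × 9.8 = 577.2 N down at 1.36 m → arm 1.111 m, τ = 577.2 × 1.111 = 641.3 N·m clockwise.
Lamp: 6.71 × 9.8 = 65.76 N down at 1.79 m → arm 1.541 m, τ = 65.76 × 1.541 = 101.3 N·m clockwise.
Speaker: 12.8 × 9.8 = 125.4 N down at 2.84 m → arm 2.591 m, τ = 125.4 × 2.591 = 324.9 N·m clockwise.
Net load moment about support A = 1068 N·m clockwise.
Reaction R at support B is upward at 3.42 m, arm 3.171 m → moment R × 3.171 counterclockwise.
Στ = 0 ⇒ R × 3.171 = 1068 ⇒ R = 337 N.

R_B ≈ 337 N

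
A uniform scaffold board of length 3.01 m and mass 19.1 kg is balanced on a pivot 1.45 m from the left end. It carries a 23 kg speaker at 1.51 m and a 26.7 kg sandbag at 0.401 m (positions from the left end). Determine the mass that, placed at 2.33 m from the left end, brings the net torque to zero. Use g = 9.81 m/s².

Sum moments about the pivot (at 1.45 m from the left end) (the support reaction has zero arm there).
Beam weight: 19.1 × 9.81 = 187.4 N down at 1.505 m → arm 0.055 m, τ = 187.4 × 0.055 = 10.31 N·m clockwise.
Speaker: 23 × 9.81 = 225.6 N down at 1.51 m → arm 0.06 m, τ = 225.6 × 0.06 = 13.54 N·m clockwise.
Sandbag: 26.7 × 9.81 = 261.9 N down at 0.401 m → arm 1.049 m, τ = 261.9 × 1.049 = 274.7 N·m counterclockwise.
Net moment of known loads = 250.8 N·m counterclockwise.
An unknown mass m at 2.33 m has arm 0.88 m; its moment is m·g·0.88 clockwise.
Balancing moments: m × 9.81 × 0.88 = 250.8, giving m = 250.8 / (9.81 × 0.88) = 29.1 kg.

m ≈ 29.1 kg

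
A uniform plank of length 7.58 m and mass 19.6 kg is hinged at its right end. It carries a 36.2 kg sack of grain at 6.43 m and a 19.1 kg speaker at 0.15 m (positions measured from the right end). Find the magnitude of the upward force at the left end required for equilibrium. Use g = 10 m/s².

F ≈ 409 N

About the right end:
Beam weight: 19.6 × 10 = 196 N down at 3.79 m → arm 3.79 m, τ = 196 × 3.79 = 742.8 N·m counterclockwise.
Sack of grain: 36.2 × 10 = 362 N down at 6.43 m → arm 6.43 m, τ = 362 × 6.43 = 2328 N·m counterclockwise.
Speaker: 19.1 × 10 = 191 N down at 0.15 m → arm 0.15 m, τ = 191 × 0.15 = 28.65 N·m counterclockwise.
Net moment of the loads = 3099 N·m counterclockwise.
The upward force F acts at the left end, arm 7.58 m, giving F × 7.58 clockwise.
For rotational equilibrium, F × 7.58 = 3099, so F = 3099 / 7.58 = 409 N.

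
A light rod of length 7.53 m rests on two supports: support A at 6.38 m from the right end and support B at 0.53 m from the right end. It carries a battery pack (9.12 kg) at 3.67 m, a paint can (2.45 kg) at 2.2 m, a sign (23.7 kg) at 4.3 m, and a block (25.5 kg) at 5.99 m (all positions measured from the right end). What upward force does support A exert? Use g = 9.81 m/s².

Sum moments about support B (its reaction then has zero moment arm).
Battery pack: 9.12 × 9.81 = 89.47 N down at 3.67 m → arm 3.14 m, τ = 89.47 × 3.14 = 280.9 N·m counterclockwise.
Paint can: 2.45 × 9.81 = 24.03 N down at 2.2 m → arm 1.67 m, τ = 24.03 × 1.67 = 40.13 N·m counterclockwise.
Sign: 23.7 × 9.81 = 232.5 N down at 4.3 m → arm 3.77 m, τ = 232.5 × 3.77 = 876.5 N·m counterclockwise.
Block: 25.5 × 9.81 = 250.2 N down at 5.99 m → arm 5.46 m, τ = 250.2 × 5.46 = 1366 N·m counterclockwise.
Net load moment about support B = 2564 N·m counterclockwise.
Reaction R at support A is upward at 6.38 m, arm 5.85 m → moment R × 5.85 clockwise.
Balancing moments: R × 5.85 = 2564, giving R = 438 N.

R_A ≈ 438 N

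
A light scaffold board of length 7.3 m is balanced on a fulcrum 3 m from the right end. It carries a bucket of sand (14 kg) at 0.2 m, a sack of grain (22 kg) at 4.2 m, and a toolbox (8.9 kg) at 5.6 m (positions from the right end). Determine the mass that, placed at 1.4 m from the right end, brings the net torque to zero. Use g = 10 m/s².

Sum moments about the fulcrum (at 3 m from the right end) (the support reaction has zero arm there).
Bucket of sand: 14 × 10 = 140 N down at 0.2 m → arm 2.8 m, τ = 140 × 2.8 = 392 N·m clockwise.
Sack of grain: 22 × 10 = 220 N down at 4.2 m → arm 1.2 m, τ = 220 × 1.2 = 264 N·m counterclockwise.
Toolbox: 8.9 × 10 = 89 N down at 5.6 m → arm 2.6 m, τ = 89 × 2.6 = 231.4 N·m counterclockwise.
Net moment of known loads = 103.4 N·m counterclockwise.
An unknown mass m at 1.4 m has arm 1.6 m; its moment is m·g·1.6 clockwise.
For rotational equilibrium, m × 10 × 1.6 = 103.4, so m = 103.4 / (10 × 1.6) = 6.46 kg.

m ≈ 6.46 kg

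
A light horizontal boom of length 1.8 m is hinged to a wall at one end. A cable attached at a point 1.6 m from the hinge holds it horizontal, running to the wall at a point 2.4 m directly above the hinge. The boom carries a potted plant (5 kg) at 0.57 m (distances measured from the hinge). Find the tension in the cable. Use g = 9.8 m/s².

About the hinge:
Potted plant: 5 × 9.8 = 49 N down at 0.57 m → arm 0.57 m, τ = 49 × 0.57 = 27.93 N·m clockwise.
Total clockwise load moment = 27.93 N·m.
The cable tension T acts at 1.6 m; only its component perpendicular to the boom, T sinθ, produces torque. sinθ = h/√(h²+d²) = 2.4/√(2.4²+1.6²) = 0.8321.
Balancing moments: T × 1.6 × 0.8321 = 27.93, giving T = 27.93 / 1.331 = 21 N.

T ≈ 21 N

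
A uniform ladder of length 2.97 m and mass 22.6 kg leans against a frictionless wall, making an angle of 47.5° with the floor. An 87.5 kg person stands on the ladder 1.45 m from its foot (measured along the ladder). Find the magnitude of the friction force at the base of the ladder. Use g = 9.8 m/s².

Sum moments about the foot of the ladder (the floor normal and friction both act there and drop out).
Ladder weight 22.6×9.8 = 221.5 N acts at 1.485 m along the ladder; its horizontal arm is 1.485·cos47.5° = 1.003 m → τ = 222.2 N·m clockwise.
Person: 87.5×9.8 = 857.5 N at 1.45 m → arm 0.9796 m → τ = 840 N·m clockwise.
Wall normal N acts horizontally at the top; its moment arm is the height L sinθ = 2.97·sin47.5° = 2.19 m, counterclockwise.
Στ = 0 ⇒ N × 2.19 = 1062 ⇒ N = 485 N.
ΣFx = 0: friction at the foot balances the wall's push, so f = N_wall = 485 N.

f ≈ 485 N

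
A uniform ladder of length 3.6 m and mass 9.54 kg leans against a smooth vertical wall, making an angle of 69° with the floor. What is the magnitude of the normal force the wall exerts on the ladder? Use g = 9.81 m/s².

Taking torques about the foot of the ladder:
Ladder weight 9.54×9.81 = 93.59 N acts at 1.8 m along the ladder; its horizontal arm is 1.8·cos69° = 0.6451 m → τ = 60.37 N·m clockwise.
Wall normal N acts horizontally at the top; its moment arm is the height L sinθ = 3.6·sin69° = 3.361 m, counterclockwise.
Balancing moments: N × 3.361 = 60.37, giving N = 18 N.

N_wall ≈ 18 N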